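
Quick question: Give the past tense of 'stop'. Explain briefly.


Apply rule: Double final consonant and add -ed. 'stop' becomes 'stopped'.

stopped


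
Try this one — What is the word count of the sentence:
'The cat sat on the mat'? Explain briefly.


Split into words: The | cat | sat | on | the | mat = 6 words.

6


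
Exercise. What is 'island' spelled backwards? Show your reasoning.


Reverse 'island' character by character: 'dnalsi'.

dnalsi


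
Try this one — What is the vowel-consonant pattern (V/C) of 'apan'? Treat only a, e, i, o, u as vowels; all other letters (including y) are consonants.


Letter mapping: a = V, p = C, a = V, n = C.

VCVC


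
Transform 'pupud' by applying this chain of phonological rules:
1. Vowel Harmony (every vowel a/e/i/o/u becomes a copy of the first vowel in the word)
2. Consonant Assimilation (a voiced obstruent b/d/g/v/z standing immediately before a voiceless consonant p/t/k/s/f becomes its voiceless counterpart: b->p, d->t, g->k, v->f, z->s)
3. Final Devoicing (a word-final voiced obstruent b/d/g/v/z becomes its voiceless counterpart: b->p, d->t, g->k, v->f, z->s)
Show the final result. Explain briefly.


Starting form: 'pupud'
Rule 1: Vowel Harmony: all vowels already match. No change.
Rule 2: Consonant Assimilation: no voiced obstruent (b/d/g/v/z) stands immediately before a voiceless consonant (p/t/k/s/f). No change.
Rule 3: Final Devoicing: word-final voiced obstruent 'd' becomes voiceless 't'. 'pupud' -> 'puput'
Final form: 'puput'

puput


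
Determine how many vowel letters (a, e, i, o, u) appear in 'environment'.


Vowels in 'environment': e, i, o, e = 4 vowels.

4


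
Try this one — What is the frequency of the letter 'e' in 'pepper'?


Letter 'e' in 'pepper': found at position(s) 2, 5 = 2 occurrence(s).

2


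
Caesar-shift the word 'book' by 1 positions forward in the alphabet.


Shift each letter by 1: b -> c, o -> p, o -> p, k -> l. Result: 'cppl'.

cppl


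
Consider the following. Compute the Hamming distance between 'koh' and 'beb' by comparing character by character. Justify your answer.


Alignment:
Position 1: 'k' vs 'b' = DIFFER
Position 2: 'o' vs 'e' = DIFFER
Position 3: 'h' vs 'b' = DIFFER
Total differences: 3

3


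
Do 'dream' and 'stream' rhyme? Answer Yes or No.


Rime (stressed vowel + following sounds) of 'dream': -eam = /iːm/
Rime of 'stream': -eam = /iːm/
/iːm/ and /iːm/ are the same ending sound, so the words rhyme.

Yes


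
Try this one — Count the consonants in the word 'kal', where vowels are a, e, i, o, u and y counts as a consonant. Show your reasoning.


Consonants in 'kal': k, l = 2 consonants.

2


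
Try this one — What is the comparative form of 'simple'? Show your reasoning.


Apply comparative formation (ends in e: add -r): 'simple' -> 'simpler'.

simpler


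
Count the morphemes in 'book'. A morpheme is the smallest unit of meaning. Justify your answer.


Decomposition: book (free morpheme) = 1 morpheme(s)

1 morphemes


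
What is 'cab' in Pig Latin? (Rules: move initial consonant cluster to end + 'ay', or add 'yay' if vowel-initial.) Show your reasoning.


'cab': move consonant cluster 'c' to end and add 'ay': 'abcay'.

abcay


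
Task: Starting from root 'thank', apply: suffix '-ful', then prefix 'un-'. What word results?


Step 1: Add suffix '-ful' to 'thank' = 'thankful'
Step 2: Add prefix 'un-' to 'thankful' = 'unthankful'

unthankful


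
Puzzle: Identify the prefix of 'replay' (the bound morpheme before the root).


The word 'replay' = 're' (prefix) + 'play' (root). The prefix is 're'.

re


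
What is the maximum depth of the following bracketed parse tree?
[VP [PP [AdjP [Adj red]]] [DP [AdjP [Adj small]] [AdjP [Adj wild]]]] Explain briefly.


Count bracket nesting levels:
'[' at pos 0: depth = 1
'[' at pos 4: depth = 2
'[' at pos 8: depth = 3
'[' at pos 14: depth = 4
'[' at pos 26: depth = 2
'[' at pos 30: depth = 3
'[' at pos 36: depth = 4
'[' at pos 49: depth = 3
'[' at pos 55: depth = 4
Maximum depth reached: 4

4


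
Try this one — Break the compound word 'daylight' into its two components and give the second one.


Split 'daylight' into 'day' + 'light'. The second part is 'light'.

light


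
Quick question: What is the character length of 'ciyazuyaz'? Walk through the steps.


Spell out 'ciyazuyaz' and number each letter: c(1), i(2), y(3), a(4), z(5), u(6), y(7), a(8), z(9). Total: 9 letters.

9


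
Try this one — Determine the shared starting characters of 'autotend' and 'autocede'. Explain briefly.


Compare from the start: 4 characters match: 'auto'. Mismatch at position 5: 't' vs 'c'.

auto


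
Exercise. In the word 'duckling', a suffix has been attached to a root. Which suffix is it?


The word 'duckling' = 'duck' (root) + '-ling' (suffix). The suffix is '-ling'.

ling


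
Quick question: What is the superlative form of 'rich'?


Apply superlative formation (add -est): 'rich' -> 'richest'.

richest


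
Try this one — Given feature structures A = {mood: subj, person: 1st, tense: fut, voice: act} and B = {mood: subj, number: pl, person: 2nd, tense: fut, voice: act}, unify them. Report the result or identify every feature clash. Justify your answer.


Compare features:
mood: A=subj vs B=subj -> unified: subj
number: A=_ vs B=pl -> unified: pl
person: A=1st vs B=2nd -> CLASH
tense: A=fut vs B=fut -> unified: fut
voice: A=act vs B=act -> unified: act
Clash detected on feature 'person' (1st vs 2nd); unification fails.

CLASH on 'person' (1st vs 2nd)


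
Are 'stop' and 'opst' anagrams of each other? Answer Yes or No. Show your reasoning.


Sorted letters of 'stop': 'opst'
Sorted letters of 'opst': 'opst'
They match.

Yes


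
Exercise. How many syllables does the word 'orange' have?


Break 'orange' into syllables: or-ange -> or | ange = 2 syllables

2 syllables


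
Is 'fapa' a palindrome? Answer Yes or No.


Forward: 'fapa'
Reversed: 'apaf'
They differ.

No


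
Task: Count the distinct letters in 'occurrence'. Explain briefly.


Unique letters in 'occurrence': {c, e, n, o, r, u} = 6 distinct letters.

6


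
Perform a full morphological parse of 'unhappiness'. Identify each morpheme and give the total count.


Step 1: Identify prefix: 'un' (meaning: not/reverse)
Step 2: Identify root: 'happy'
Step 3: Identify suffix(es): 'ness'
Decomposition: un- (prefix: not/reverse) + happy (root) + -ness (suffix: state of)
Total morphemes: 3

3 morphemes (un- (prefix: not/reverse) + happy (root) + -ness (suffix: state of))


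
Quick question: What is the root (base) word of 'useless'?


Remove suffix '-less' from 'useless' to get root 'use'.

use


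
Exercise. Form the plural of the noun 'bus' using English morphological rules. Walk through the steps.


Apply rule: Add -es (sibilant/fricative ending). 'bus' becomes 'buses'.

buses


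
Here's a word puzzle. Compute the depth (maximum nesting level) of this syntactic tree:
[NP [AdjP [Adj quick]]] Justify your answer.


Count bracket nesting levels:
'[' at pos 0: depth = 1
'[' at pos 4: depth = 2
'[' at pos 10: depth = 3
Maximum depth reached: 3

3


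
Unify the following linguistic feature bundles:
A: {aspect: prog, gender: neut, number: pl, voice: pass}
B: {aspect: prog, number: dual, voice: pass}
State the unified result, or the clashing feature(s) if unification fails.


Compare features:
aspect: A=prog vs B=prog -> unified: prog
gender: A=neut vs B=_ -> unified: neut
number: A=pl vs B=dual -> CLASH
voice: A=pass vs B=pass -> unified: pass
Clash detected on feature 'number' (pl vs dual); unification fails.

CLASH on 'number' (pl vs dual)


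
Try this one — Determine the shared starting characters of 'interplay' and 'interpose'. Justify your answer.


Compare from the start: 6 characters match: 'interp'. Mismatch at position 7: 'l' vs 'o'.

interp


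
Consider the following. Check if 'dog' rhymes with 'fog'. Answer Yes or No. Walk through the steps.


Rime (stressed vowel + following sounds) of 'dog': -og = /ɒg/
Rime of 'fog': -og = /ɒg/
/ɒg/ and /ɒg/ are the same ending sound, so the words rhyme.

Yes


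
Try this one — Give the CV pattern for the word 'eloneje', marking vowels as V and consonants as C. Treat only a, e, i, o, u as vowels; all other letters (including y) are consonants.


Letter mapping: e = V, l = C, o = V, n = C, e = V, j = C, e = V.

VCVCVCV


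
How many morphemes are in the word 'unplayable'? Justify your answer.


Decomposition: un- (prefix) + play (root) + -able (suffix) = 3 morpheme(s)

3 morphemes


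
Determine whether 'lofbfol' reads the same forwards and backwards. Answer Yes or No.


Forward: 'lofbfol'
Reversed: 'lofbfol'
They are identical.

Yes


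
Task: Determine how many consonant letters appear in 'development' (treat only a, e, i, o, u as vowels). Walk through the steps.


Consonants in 'development': d, v, l, p, m, n, t = 7 consonants.

7


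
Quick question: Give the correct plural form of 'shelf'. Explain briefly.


Apply rule: Change -f to -ves. 'shelf' becomes 'shelves'.

shelves


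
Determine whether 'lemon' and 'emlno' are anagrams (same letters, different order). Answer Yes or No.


Sorted letters of 'lemon': 'elmno'
Sorted letters of 'emlno': 'elmno'
They match.

Yes


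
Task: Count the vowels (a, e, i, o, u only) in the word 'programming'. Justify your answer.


Vowels in 'programming': o, a, i = 3 vowels.

3


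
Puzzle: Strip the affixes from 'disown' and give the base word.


Remove prefix 'dis' from 'disown' to get root 'own'.

own


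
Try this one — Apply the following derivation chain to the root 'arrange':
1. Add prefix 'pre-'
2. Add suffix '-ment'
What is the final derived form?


Step 1: Add prefix 'pre-' to 'arrange' = 'prearrange'
Step 2: Add suffix '-ment' to 'prearrange' = 'prearrangement'

prearrangement


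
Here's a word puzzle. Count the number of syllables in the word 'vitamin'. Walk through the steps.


Break 'vitamin' into syllables: vi-ta-min -> vi | ta | min = 3 syllables

3 syllables


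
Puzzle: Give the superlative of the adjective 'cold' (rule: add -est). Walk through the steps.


Apply superlative formation (add -est): 'cold' -> 'coldest'.

coldest


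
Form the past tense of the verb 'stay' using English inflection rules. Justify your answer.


Apply rule: Add -ed. 'stay' becomes 'stayed'.

stayed


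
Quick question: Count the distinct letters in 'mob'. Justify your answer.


Unique letters in 'mob': {b, m, o} = 3 distinct letters.

3


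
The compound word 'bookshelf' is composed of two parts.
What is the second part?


Split 'bookshelf' into 'book' + 'shelf'. The second part is 'shelf'.

shelf


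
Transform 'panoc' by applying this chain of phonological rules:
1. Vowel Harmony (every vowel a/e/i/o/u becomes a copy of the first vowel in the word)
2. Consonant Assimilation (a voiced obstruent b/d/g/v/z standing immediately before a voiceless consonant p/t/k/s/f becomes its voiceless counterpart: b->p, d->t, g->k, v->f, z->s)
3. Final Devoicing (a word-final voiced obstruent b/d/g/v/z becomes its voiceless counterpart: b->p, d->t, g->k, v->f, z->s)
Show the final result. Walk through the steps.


Starting form: 'panoc'
Rule 1: Vowel Harmony: all vowels become 'a' (matching first vowel). 'panoc' -> 'panac'
Rule 2: Consonant Assimilation: no voiced obstruent (b/d/g/v/z) stands immediately before a voiceless consonant (p/t/k/s/f). No change.
Rule 3: Final Devoicing: final consonant 'c' is not one of the voiced obstruents b/d/g/v/z. No change.
Final form: 'panac'

panac


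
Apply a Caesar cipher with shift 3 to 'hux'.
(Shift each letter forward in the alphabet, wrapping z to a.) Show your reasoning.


Shift each letter by 3: h -> k, u -> x, x -> a. Result: 'kxa'.

kxa


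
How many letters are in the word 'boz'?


Spell out 'boz' and number each letter: b(1), o(2), z(3). Total: 3 letters.

3


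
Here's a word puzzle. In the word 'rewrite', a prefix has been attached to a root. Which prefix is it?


The word 'rewrite' = 're' (prefix) + 'write' (root). The prefix is 're'.

re


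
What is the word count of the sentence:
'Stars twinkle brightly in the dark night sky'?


Split into words: Stars | twinkle | brightly | in | the | dark | night | sky = 8 words.

8


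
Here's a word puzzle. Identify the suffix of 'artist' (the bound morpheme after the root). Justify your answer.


The word 'artist' = 'art' (root) + '-ist' (suffix). The suffix is '-ist'.

ist


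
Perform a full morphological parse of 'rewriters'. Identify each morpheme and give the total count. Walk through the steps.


Step 1: Identify prefix: 're' (meaning: again)
Step 2: Identify root: 'write'
Step 3: Identify suffix(es): 'er, s'
Decomposition: re- (prefix: again) + write (root) + -er (suffix: one who) + -s (plural)
Total morphemes: 4

4 morphemes (re- (prefix: again) + write (root) + -er (suffix: one who) + -s (plural))


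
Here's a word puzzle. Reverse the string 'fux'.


Reverse 'fux' character by character: 'xuf'.

xuf


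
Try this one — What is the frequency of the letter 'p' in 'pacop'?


Letter 'p' in 'pacop': found at position(s) 1, 5 = 2 occurrence(s).

2


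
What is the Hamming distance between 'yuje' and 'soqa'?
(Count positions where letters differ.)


Alignment:
Position 1: 'y' vs 's' = DIFFER
Position 2: 'u' vs 'o' = DIFFER
Position 3: 'j' vs 'q' = DIFFER
Position 4: 'e' vs 'a' = DIFFER
Total differences: 4

4


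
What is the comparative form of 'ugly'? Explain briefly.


Apply comparative formation (consonant + y: change y to i, add -er): 'ugly' -> 'uglier'.

uglier


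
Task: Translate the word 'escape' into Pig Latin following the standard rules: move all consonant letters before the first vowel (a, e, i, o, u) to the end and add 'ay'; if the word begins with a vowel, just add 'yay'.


'escape' starts with a vowel, so add 'yay': 'escapeyay'.

escapeyay


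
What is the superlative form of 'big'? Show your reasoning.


Apply superlative formation (double final consonant, add -est): 'big' -> 'biggest'.

biggest


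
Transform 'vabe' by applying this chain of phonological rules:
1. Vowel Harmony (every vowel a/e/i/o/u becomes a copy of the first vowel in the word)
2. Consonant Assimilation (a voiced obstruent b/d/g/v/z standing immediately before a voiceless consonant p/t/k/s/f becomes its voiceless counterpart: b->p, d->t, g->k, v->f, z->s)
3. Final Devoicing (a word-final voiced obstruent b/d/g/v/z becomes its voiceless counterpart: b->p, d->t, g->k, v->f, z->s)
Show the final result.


Starting form: 'vabe'
Rule 1: Vowel Harmony: all vowels become 'a' (matching first vowel). 'vabe' -> 'vaba'
Rule 2: Consonant Assimilation: no voiced obstruent (b/d/g/v/z) stands immediately before a voiceless consonant (p/t/k/s/f). No change.
Rule 3: Final Devoicing: the word ends in the vowel 'a', not a consonant. No change.
Final form: 'vaba'

vaba


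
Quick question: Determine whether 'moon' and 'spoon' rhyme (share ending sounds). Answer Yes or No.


Rime (stressed vowel + following sounds) of 'moon': -oon = /uːn/
Rime of 'spoon': -oon = /uːn/
/uːn/ and /uːn/ are the same ending sound, so the words rhyme.

Yes


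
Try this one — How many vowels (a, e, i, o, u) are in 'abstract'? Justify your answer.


Vowels in 'abstract': a, a = 2 vowels.

2


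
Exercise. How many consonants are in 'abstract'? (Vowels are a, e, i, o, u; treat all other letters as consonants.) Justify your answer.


Consonants in 'abstract': b, s, t, r, c, t = 6 consonants.

6


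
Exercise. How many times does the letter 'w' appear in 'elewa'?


Letter 'w' in 'elewa': found at position(s) 4 = 1 occurrence(s).

1


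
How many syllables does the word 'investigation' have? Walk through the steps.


Break 'investigation' into syllables: in-ves-ti-ga-tion -> in | ves | ti | ga | tion = 5 syllables

5 syllables


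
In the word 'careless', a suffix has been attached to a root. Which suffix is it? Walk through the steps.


The word 'careless' = 'care' (root) + '-less' (suffix). The suffix is '-less'.

less


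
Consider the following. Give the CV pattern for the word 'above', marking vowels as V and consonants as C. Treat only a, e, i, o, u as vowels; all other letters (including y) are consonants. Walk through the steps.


Letter mapping: a = V, b = C, o = V, v = C, e = V.

VCVCV


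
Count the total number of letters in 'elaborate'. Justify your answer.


Spell out 'elaborate' and number each letter: e(1), l(2), a(3), b(4), o(5), r(6), a(7), t(8), e(9). Total: 9 letters.

9


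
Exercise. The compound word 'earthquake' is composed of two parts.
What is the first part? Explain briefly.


Split 'earthquake' into 'earth' + 'quake'. The first part is 'earth'.

earth


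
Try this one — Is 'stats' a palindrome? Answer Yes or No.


Forward: 'stats'
Reversed: 'stats'
They are identical.

Yes


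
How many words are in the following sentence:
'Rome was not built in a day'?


Split into words: Rome | was | not | built | in | a | day = 7 words.

7


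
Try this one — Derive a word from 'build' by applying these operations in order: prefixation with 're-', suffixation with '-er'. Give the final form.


Step 1: Add prefix 're-' to 'build' = 'rebuild'
Step 2: Add suffix '-er' to 'rebuild' = 'rebuilder'

rebuilder


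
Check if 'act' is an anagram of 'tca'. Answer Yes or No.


Sorted letters of 'act': 'act'
Sorted letters of 'tca': 'act'
They match.

Yes


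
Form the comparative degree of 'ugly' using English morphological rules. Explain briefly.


Apply comparative formation (consonant + y: change y to i, add -er): 'ugly' -> 'uglier'.

uglier


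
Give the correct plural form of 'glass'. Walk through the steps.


Apply rule: Add -es (sibilant/fricative ending). 'glass' becomes 'glasses'.

glasses


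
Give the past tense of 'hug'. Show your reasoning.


Apply rule: Double final consonant and add -ed. 'hug' becomes 'hugged'.

hugged


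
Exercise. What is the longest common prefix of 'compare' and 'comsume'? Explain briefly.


Compare from the start: 3 characters match: 'com'. Mismatch at position 4: 'p' vs 's'.

com


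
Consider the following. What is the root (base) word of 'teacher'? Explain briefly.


Remove suffix '-er' from 'teacher' to get root 'teach'.

teach


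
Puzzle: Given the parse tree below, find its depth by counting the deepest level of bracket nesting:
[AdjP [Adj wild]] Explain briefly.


Count bracket nesting levels:
'[' at pos 0: depth = 1
'[' at pos 6: depth = 2
Maximum depth reached: 2

2


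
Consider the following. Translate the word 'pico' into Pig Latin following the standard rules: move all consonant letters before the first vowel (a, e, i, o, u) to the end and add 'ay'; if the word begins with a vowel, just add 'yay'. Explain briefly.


'pico': move consonant cluster 'p' to end and add 'ay': 'icopay'.

icopay


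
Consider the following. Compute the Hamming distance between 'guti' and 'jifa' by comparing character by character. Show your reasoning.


Alignment:
Position 1: 'g' vs 'j' = DIFFER
Position 2: 'u' vs 'i' = DIFFER
Position 3: 't' vs 'f' = DIFFER
Position 4: 'i' vs 'a' = DIFFER
Total differences: 4

4


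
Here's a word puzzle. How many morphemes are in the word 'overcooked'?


Decomposition: over- (prefix) + cook (root) + -ed (suffix) = 3 morpheme(s)

3 morphemes


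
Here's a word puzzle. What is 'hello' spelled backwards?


Reverse 'hello' character by character: 'olleh'.

olleh


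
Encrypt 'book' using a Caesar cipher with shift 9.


Shift each letter by 9: b -> k, o -> x, o -> x, k -> t. Result: 'kxxt'.

kxxt


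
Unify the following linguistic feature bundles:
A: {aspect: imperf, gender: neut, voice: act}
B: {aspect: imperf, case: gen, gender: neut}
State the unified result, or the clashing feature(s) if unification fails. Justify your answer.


Compare features:
aspect: A=imperf vs B=imperf -> unified: imperf
case: A=_ vs B=gen -> unified: gen
gender: A=neut vs B=neut -> unified: neut
voice: A=act vs B=_ -> unified: act
No clashes found.

Unified: {aspect: imperf, case: gen, gender: neut, voice: act}


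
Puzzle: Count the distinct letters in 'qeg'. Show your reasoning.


Unique letters in 'qeg': {e, g, q} = 3 distinct letters.

3


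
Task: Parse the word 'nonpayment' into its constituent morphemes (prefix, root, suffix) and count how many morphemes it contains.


Step 1: Identify prefix: 'non' (meaning: not)
Step 2: Identify root: 'pay'
Step 3: Identify suffix(es): 'ment'
Decomposition: non- (prefix: not) + pay (root) + -ment (suffix: action/result)
Total morphemes: 3

3 morphemes (non- (prefix: not) + pay (root) + -ment (suffix: action/result))


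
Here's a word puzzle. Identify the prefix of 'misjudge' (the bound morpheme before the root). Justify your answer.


The word 'misjudge' = 'mis' (prefix) + 'judge' (root). The prefix is 'mis'.

mis


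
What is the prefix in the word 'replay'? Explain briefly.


The word 'replay' = 're' (prefix) + 'play' (root). The prefix is 're'.

re


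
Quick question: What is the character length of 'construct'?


Spell out 'construct' and number each letter: c(1), o(2), n(3), s(4), t(5), r(6), u(7), c(8), t(9). Total: 9 letters.

9


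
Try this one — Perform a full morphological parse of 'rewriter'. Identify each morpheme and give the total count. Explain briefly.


Step 1: Identify prefix: 're' (meaning: again)
Step 2: Identify root: 'write'
Step 3: Identify suffix(es): 'er'
Decomposition: re- (prefix: again) + write (root) + -er (suffix: one who)
Total morphemes: 3

3 morphemes (re- (prefix: again) + write (root) + -er (suffix: one who))


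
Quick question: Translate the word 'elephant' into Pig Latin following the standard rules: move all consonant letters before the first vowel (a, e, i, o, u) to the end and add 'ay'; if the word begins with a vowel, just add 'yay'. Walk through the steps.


'elephant' starts with a vowel, so add 'yay': 'elephantyay'.

elephantyay


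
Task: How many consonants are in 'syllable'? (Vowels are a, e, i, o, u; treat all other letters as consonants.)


Consonants in 'syllable': s, y, l, l, b, l = 6 consonants.

6


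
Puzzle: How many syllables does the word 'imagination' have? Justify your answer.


Break 'imagination' into syllables: i-mag-i-na-tion -> i | mag | i | na | tion = 5 syllables

5 syllables


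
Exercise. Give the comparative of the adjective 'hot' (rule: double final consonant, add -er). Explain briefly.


Apply comparative formation (double final consonant, add -er): 'hot' -> 'hotter'.

hotter


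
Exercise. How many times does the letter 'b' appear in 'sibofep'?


Letter 'b' in 'sibofep': found at position(s) 3 = 1 occurrence(s).

1


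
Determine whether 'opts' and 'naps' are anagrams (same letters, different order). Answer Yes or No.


Sorted letters of 'opts': 'opst'
Sorted letters of 'naps': 'anps'
They do not match.

No


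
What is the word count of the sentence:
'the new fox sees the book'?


Split into words: the | new | fox | sees | the | book = 6 words.

6


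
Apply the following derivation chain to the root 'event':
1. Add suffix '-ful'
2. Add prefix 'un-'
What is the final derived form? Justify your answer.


Step 1: Add suffix '-ful' to 'event' = 'eventful'
Step 2: Add prefix 'un-' to 'eventful' = 'uneventful'

uneventful


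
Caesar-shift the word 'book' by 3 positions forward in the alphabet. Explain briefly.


Shift each letter by 3: b -> e, o -> r, o -> r, k -> n. Result: 'errn'.

errn


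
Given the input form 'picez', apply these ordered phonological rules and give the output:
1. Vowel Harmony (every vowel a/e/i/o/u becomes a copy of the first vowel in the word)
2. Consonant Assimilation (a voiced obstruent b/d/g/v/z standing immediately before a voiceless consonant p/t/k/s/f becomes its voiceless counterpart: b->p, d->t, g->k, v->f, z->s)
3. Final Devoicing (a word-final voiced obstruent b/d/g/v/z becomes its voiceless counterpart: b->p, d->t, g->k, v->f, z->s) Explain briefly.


Starting form: 'picez'
Rule 1: Vowel Harmony: all vowels become 'i' (matching first vowel). 'picez' -> 'piciz'
Rule 2: Consonant Assimilation: no voiced obstruent (b/d/g/v/z) stands immediately before a voiceless consonant (p/t/k/s/f). No change.
Rule 3: Final Devoicing: word-final voiced obstruent 'z' becomes voiceless 's'. 'piciz' -> 'picis'
Final form: 'picis'

picis


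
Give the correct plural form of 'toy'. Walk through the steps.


Apply rule: Add -s. 'toy' becomes 'toys'.

toys


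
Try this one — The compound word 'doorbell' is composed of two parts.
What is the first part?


Split 'doorbell' into 'door' + 'bell'. The first part is 'door'.

door


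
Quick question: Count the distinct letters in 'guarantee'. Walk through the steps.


Unique letters in 'guarantee': {a, e, g, n, r, t, u} = 7 distinct letters.

7


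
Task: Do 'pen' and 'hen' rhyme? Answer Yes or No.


Rime (stressed vowel + following sounds) of 'pen': -en = /ɛn/
Rime of 'hen': -en = /ɛn/
/ɛn/ and /ɛn/ are the same ending sound, so the words rhyme.

Yes


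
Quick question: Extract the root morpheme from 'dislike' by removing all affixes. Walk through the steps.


Remove prefix 'dis' from 'dislike' to get root 'like'.

like


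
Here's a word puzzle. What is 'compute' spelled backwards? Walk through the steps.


Reverse 'compute' character by character: 'etupmoc'.

etupmoc


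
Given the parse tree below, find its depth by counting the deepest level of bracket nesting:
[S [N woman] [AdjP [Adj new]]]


Count bracket nesting levels:
'[' at pos 0: depth = 1
'[' at pos 3: depth = 2
'[' at pos 13: depth = 2
'[' at pos 19: depth = 3
Maximum depth reached: 3

3


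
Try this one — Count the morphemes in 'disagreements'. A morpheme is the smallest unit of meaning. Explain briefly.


Decomposition: dis- (prefix) + agree (root) + -ment (suffix) + -s (plural) = 4 morpheme(s)

4 morphemes


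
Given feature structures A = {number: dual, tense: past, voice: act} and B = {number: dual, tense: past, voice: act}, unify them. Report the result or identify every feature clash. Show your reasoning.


Compare features:
number: A=dual vs B=dual -> unified: dual
tense: A=past vs B=past -> unified: past
voice: A=act vs B=act -> unified: act
No clashes found.

Unified: {number: dual, tense: past, voice: act}


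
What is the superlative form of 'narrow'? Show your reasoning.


Apply superlative formation (add -est): 'narrow' -> 'narrowest'.

narrowest


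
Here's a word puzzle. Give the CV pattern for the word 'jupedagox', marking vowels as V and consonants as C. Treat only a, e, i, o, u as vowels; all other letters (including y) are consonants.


Letter mapping: j = C, u = V, p = C, e = V, d = C, a = V, g = C, o = V, x = C.

CVCVCVCVC


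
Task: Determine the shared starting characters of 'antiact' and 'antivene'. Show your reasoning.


Compare from the start: 4 characters match: 'anti'. Mismatch at position 5: 'a' vs 'v'.

anti


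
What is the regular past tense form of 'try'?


Apply rule: Change -y to -ied. 'try' becomes 'tried'.

tried


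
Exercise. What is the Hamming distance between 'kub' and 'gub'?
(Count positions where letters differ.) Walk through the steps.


Alignment:
Position 1: 'k' vs 'g' = DIFFER
Position 2: 'u' vs 'u' = match
Position 3: 'b' vs 'b' = match
Total differences: 1

1


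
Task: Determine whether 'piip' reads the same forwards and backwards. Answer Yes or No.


Forward: 'piip'
Reversed: 'piip'
They are identical.

Yes


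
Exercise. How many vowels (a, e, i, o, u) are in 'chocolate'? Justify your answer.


Vowels in 'chocolate': o, o, a, e = 4 vowels.

4


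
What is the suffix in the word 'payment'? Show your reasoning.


The word 'payment' = 'pay' (root) + '-ment' (suffix). The suffix is '-ment'.

ment


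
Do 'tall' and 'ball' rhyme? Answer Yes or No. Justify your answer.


Rime (stressed vowel + following sounds) of 'tall': -all = /ɔːl/
Rime of 'ball': -all = /ɔːl/
/ɔːl/ and /ɔːl/ are the same ending sound, so the words rhyme.

Yes


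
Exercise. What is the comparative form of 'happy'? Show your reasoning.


Apply comparative formation (consonant + y: change y to i, add -er): 'happy' -> 'happier'.

happier


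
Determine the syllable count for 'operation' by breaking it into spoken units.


Break 'operation' into syllables: op-er-a-tion -> op | er | a | tion = 4 syllables

4 syllables


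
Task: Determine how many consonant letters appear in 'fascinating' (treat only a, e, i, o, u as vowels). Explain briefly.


Consonants in 'fascinating': f, s, c, n, t, n, g = 7 consonants.

7


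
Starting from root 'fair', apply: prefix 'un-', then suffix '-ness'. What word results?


Step 1: Add prefix 'un-' to 'fair' = 'unfair'
Step 2: Add suffix '-ness' to 'unfair' = 'unfairness'

unfairness


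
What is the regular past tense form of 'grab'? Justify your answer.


Apply rule: Double final consonant and add -ed. 'grab' becomes 'grabbed'.

grabbed


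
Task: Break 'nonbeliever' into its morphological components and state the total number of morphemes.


Step 1: Identify prefix: 'non' (meaning: not)
Step 2: Identify root: 'believe'
Step 3: Identify suffix(es): 'er'
Decomposition: non- (prefix: not) + believe (root) + -er (suffix: one who)
Total morphemes: 3

3 morphemes (non- (prefix: not) + believe (root) + -er (suffix: one who))


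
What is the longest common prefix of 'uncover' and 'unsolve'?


Compare from the start: 2 characters match: 'un'. Mismatch at position 3: 'c' vs 's'.

un


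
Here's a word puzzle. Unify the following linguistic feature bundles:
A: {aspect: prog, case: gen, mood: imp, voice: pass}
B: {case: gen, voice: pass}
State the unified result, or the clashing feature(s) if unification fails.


Compare features:
aspect: A=prog vs B=_ -> unified: prog
case: A=gen vs B=gen -> unified: gen
mood: A=imp vs B=_ -> unified: imp
voice: A=pass vs B=pass -> unified: pass
No clashes found.

Unified: {aspect: prog, case: gen, mood: imp, voice: pass}


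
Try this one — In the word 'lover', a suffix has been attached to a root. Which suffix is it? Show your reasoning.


The word 'lover' = 'love' (root) + '-er' (suffix). The suffix is '-er'.

er


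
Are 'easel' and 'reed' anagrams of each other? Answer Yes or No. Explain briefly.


Sorted letters of 'easel': 'aeels'
Sorted letters of 'reed': 'deer'
They do not match.

No


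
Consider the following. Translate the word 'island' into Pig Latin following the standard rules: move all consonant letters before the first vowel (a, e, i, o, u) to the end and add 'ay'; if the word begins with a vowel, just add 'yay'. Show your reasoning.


'island' starts with a vowel, so add 'yay': 'islandyay'.

islandyay


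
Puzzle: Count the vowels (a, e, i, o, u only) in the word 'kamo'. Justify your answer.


Vowels in 'kamo': a, o = 2 vowels.

2


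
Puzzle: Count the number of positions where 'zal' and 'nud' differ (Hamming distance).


Alignment:
Position 1: 'z' vs 'n' = DIFFER
Position 2: 'a' vs 'u' = DIFFER
Position 3: 'l' vs 'd' = DIFFER
Total differences: 3

3


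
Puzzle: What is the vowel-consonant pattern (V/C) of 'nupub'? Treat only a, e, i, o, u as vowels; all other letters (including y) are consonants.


Letter mapping: n = C, u = V, p = C, u = V, b = C.

CVCVC


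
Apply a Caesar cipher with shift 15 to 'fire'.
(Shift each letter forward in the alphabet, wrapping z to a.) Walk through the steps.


Shift each letter by 15: f -> u, i -> x, r -> g, e -> t. Result: 'uxgt'.

uxgt


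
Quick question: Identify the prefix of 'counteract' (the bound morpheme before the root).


The word 'counteract' = 'counter' (prefix) + 'act' (root). The prefix is 'counter'.

counter


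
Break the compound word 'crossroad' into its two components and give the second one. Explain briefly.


Split 'crossroad' into 'cross' + 'road'. The second part is 'road'.

road


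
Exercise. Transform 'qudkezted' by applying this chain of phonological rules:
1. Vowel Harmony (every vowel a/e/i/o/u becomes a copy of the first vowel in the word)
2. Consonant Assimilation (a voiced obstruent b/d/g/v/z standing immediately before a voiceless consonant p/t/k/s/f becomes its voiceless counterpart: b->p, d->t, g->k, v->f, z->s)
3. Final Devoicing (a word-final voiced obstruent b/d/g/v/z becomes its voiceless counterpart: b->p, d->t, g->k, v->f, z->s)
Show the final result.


Starting form: 'qudkezted'
Rule 1: Vowel Harmony: all vowels become 'u' (matching first vowel). 'qudkezted' -> 'qudkuztud'
Rule 2: Consonant Assimilation: voiced obstruent before voiceless consonant becomes voiceless ('dk' -> 'tk', 'zt' -> 'st'). 'qudkuztud' -> 'qutkustud'
Rule 3: Final Devoicing: word-final voiced obstruent 'd' becomes voiceless 't'. 'qutkustud' -> 'qutkustut'
Final form: 'qutkustut'

qutkustut


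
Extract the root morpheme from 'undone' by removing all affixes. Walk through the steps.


Remove prefix 'un' from 'undone' to get root 'done'.

done


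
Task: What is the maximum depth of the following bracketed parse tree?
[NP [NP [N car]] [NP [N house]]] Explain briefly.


Count bracket nesting levels:
'[' at pos 0: depth = 1
'[' at pos 4: depth = 2
'[' at pos 8: depth = 3
'[' at pos 17: depth = 2
'[' at pos 21: depth = 3
Maximum depth reached: 3

3


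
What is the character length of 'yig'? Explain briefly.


Spell out 'yig' and number each letter: y(1), i(2), g(3). Total: 3 letters.

3


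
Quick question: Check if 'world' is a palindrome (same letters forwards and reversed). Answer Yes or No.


Forward: 'world'
Reversed: 'dlrow'
They differ.

No


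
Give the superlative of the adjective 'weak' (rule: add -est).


Apply superlative formation (add -est): 'weak' -> 'weakest'.

weakest


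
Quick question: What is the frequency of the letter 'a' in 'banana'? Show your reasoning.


Letter 'a' in 'banana': found at position(s) 2, 4, 6 = 3 occurrence(s).

3


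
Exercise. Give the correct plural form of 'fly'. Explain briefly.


Apply rule: Change -y to -ies (consonant + y). 'fly' becomes 'flies'.

flies


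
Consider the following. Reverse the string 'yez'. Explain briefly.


Reverse 'yez' character by character: 'zey'.

zey


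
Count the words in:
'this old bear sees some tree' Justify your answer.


Split into words: this | old | bear | sees | some | tree = 6 words.

6


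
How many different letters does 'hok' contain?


Unique letters in 'hok': {h, k, o} = 3 distinct letters.

3


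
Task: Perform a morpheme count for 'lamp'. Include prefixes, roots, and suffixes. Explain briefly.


Decomposition: lamp (free morpheme) = 1 morpheme(s)

1 morphemes


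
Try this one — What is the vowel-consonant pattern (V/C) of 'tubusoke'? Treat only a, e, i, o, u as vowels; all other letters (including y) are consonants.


Letter mapping: t = C, u = V, b = C, u = V, s = C, o = V, k = C, e = V.

CVCVCVCV


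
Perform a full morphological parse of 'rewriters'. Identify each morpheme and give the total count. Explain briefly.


Step 1: Identify prefix: 're' (meaning: again)
Step 2: Identify root: 'write'
Step 3: Identify suffix(es): 'er, s'
Decomposition: re- (prefix: again) + write (root) + -er (suffix: one who) + -s (plural)
Total morphemes: 4

4 morphemes (re- (prefix: again) + write (root) + -er (suffix: one who) + -s (plural))


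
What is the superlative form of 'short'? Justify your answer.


Apply superlative formation (add -est): 'short' -> 'shortest'.

shortest


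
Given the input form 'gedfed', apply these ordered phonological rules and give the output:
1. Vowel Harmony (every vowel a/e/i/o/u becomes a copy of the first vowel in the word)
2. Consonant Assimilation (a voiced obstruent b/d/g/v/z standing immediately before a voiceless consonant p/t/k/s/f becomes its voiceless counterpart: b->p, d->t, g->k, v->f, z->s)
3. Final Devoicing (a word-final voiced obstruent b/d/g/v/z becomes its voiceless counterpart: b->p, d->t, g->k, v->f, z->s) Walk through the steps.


Starting form: 'gedfed'
Rule 1: Vowel Harmony: all vowels already match. No change.
Rule 2: Consonant Assimilation: voiced obstruent before voiceless consonant becomes voiceless ('df' -> 'tf'). 'gedfed' -> 'getfed'
Rule 3: Final Devoicing: word-final voiced obstruent 'd' becomes voiceless 't'. 'getfed' -> 'getfet'
Final form: 'getfet'

getfet


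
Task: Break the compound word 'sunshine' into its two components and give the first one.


Split 'sunshine' into 'sun' + 'shine'. The first part is 'sun'.

sun


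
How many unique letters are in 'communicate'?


Unique letters in 'communicate': {a, c, e, i, m, n, o, t, u} = 9 distinct letters.

9


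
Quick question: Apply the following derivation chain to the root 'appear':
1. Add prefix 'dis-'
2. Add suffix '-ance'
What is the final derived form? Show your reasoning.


Step 1: Add prefix 'dis-' to 'appear' = 'disappear'
Step 2: Add suffix '-ance' to 'disappear' = 'disappearance'

disappearance


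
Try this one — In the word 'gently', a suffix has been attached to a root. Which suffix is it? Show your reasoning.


The word 'gently' = 'gentle' (root) + '-ly' (suffix). The suffix is '-ly'.

ly


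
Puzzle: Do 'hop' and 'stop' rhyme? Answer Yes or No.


Rime (stressed vowel + following sounds) of 'hop': -op = /ɒp/
Rime of 'stop': -op = /ɒp/
/ɒp/ and /ɒp/ are the same ending sound, so the words rhyme.

Yes


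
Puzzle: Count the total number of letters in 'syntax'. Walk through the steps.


Spell out 'syntax' and number each letter: s(1), y(2), n(3), t(4), a(5), x(6). Total: 6 letters.

6


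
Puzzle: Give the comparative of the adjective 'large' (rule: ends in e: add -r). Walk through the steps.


Apply comparative formation (ends in e: add -r): 'large' -> 'larger'.

larger


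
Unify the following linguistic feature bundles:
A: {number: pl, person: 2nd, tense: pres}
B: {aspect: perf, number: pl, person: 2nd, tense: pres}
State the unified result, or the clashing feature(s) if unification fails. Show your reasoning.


Compare features:
aspect: A=_ vs B=perf -> unified: perf
number: A=pl vs B=pl -> unified: pl
person: A=2nd vs B=2nd -> unified: 2nd
tense: A=pres vs B=pres -> unified: pres
No clashes found.

Unified: {aspect: perf, number: pl, person: 2nd, tense: pres}


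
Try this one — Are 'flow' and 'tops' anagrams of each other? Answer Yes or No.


Sorted letters of 'flow': 'flow'
Sorted letters of 'tops': 'opst'
They do not match.

No


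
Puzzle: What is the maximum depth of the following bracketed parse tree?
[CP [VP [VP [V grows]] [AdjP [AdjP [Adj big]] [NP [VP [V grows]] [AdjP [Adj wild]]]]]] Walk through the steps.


Count bracket nesting levels:
'[' at pos 0: depth = 1
'[' at pos 4: depth = 2
'[' at pos 8: depth = 3
'[' at pos 12: depth = 4
'[' at pos 23: depth = 3
'[' at pos 29: depth = 4
'[' at pos 35: depth = 5
'[' at pos 46: depth = 4
'[' at pos 50: depth = 5
'[' at pos 54: depth = 6
'[' at pos 65: depth = 5
'[' at pos 71: depth = 6
Maximum depth reached: 6

6


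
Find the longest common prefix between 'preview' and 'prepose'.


Compare from the start: 3 characters match: 'pre'. Mismatch at position 4: 'v' vs 'p'.

pre
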